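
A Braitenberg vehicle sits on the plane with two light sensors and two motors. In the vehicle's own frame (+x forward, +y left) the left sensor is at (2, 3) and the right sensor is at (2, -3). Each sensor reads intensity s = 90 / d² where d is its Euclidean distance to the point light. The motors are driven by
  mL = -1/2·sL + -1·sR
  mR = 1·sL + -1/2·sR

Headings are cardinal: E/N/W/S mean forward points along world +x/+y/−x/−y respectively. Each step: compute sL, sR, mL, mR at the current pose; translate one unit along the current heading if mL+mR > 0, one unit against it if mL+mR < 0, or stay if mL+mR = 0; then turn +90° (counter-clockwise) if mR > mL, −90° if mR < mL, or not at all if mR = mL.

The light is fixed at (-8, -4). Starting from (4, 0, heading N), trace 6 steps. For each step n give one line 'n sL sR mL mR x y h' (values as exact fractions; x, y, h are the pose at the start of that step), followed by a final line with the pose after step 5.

n=0: pose=(4,0,N); sL=10/13, sR=10/29; mL=-275/377, mR=225/377; mL+mR=-50/377 → advance -1; mR−mL=500/377 → turn +1·90°
n=1: pose=(4,-1,W); sL=9/10, sR=45/68; mL=-189/170, mR=387/680; mL+mR=-369/680 → advance -1; mR−mL=1143/680 → turn +1·90°
n=2: pose=(5,-1,S); sL=90/257, sR=90/101; mL=-27675/25957, mR=-2475/25957; mL+mR=-30150/25957 → advance -1; mR−mL=25200/25957 → turn +1·90°
n=3: pose=(5,0,E); sL=45/137, sR=45/113; mL=-17415/30962, mR=4005/30962; mL+mR=-6705/15481 → advance -1; mR−mL=10710/15481 → turn +1·90°
n=4: pose=(4,0,N); sL=10/13, sR=10/29; mL=-275/377, mR=225/377; mL+mR=-50/377 → advance -1; mR−mL=500/377 → turn +1·90°
n=5: pose=(4,-1,W); sL=9/10, sR=45/68; mL=-189/170, mR=387/680; mL+mR=-369/680 → advance -1; mR−mL=1143/680 → turn +1·90°

0 10/13 10/29 -275/377 225/377 4 0 N
1 9/10 45/68 -189/170 387/680 4 -1 W
2 90/257 90/101 -27675/25957 -2475/25957 5 -1 S
3 45/137 45/113 -17415/30962 4005/30962 5 0 E
4 10/13 10/29 -275/377 225/377 4 0 N
5 9/10 45/68 -189/170 387/680 4 -1 W
final 5 -1 S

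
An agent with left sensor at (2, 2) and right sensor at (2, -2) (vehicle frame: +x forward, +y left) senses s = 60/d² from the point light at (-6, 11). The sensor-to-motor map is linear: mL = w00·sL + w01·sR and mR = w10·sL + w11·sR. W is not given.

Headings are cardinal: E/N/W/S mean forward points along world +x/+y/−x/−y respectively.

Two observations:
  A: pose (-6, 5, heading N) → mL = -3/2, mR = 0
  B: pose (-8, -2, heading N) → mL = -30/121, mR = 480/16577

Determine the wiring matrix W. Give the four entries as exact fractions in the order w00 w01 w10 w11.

0 -1/2 -1/2 1/2

obs A: pose=(-6,5,N) → sL=3, sR=3, mL=-3/2, mR=0
obs B: pose=(-8,-2,N) → sL=60/137, sR=60/121, mL=-30/121, mR=480/16577
sensor matrix S = [[3, 3], [60/137, 60/121]]; det S = 2880/16577
solve [mL_A; mL_B] = S·[w00; w01] and [mR_A; mR_B] = S·[w10; w11]:
  w00 = 0, w01 = -1/2, w10 = -1/2, w11 = 1/2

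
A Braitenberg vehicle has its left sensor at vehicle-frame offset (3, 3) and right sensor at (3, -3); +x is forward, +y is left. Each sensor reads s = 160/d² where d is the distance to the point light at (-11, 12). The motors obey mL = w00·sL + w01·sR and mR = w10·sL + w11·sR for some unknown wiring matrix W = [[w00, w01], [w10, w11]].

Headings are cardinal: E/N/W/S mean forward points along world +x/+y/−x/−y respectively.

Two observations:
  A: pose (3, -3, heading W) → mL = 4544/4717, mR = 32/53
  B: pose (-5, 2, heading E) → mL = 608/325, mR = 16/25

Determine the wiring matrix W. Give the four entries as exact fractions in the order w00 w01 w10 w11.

1 1 0 1

obs A: pose=(3,-3,W) → sL=32/89, sR=32/53, mL=4544/4717, mR=32/53
obs B: pose=(-5,2,E) → sL=16/13, sR=16/25, mL=608/325, mR=16/25
sensor matrix S = [[32/89, 32/53], [16/13, 16/25]]; det S = -786432/1533025
solve [mL_A; mL_B] = S·[w00; w01] and [mR_A; mR_B] = S·[w10; w11]:
  w00 = 1, w01 = 1, w10 = 0, w11 = 1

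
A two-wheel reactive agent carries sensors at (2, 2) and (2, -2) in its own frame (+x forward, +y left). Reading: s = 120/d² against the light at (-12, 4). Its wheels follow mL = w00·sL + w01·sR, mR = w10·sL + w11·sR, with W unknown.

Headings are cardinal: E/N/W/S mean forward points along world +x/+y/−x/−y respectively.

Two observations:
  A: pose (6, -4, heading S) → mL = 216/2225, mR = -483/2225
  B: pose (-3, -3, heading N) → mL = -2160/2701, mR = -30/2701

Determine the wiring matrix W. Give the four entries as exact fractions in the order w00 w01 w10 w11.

-1 1 1/2 -1

obs A: pose=(6,-4,S) → sL=6/25, sR=30/89, mL=216/2225, mR=-483/2225
obs B: pose=(-3,-3,N) → sL=60/37, sR=60/73, mL=-2160/2701, mR=-30/2701
sensor matrix S = [[6/25, 30/89], [60/37, 60/73]]; det S = -419904/1201945
solve [mL_A; mL_B] = S·[w00; w01] and [mR_A; mR_B] = S·[w10; w11]:
  w00 = -1, w01 = 1, w10 = 1/2, w11 = -1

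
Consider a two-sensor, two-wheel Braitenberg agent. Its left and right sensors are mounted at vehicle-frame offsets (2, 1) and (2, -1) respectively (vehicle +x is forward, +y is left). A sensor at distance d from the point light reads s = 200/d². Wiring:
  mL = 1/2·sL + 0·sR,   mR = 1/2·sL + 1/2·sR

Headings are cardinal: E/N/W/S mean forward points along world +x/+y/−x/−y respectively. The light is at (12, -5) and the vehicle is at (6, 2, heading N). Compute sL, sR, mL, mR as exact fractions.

20/13 100/53 10/13 1180/689

left sensor world pos  = (5, 4); dL² = 130
right sensor world pos = (7, 4); dR² = 106
sL = 200/130 = 20/13
sR = 200/106 = 100/53
mL = 1/2·sL + 0·sR = 10/13
mR = 1/2·sL + 1/2·sR = 1180/689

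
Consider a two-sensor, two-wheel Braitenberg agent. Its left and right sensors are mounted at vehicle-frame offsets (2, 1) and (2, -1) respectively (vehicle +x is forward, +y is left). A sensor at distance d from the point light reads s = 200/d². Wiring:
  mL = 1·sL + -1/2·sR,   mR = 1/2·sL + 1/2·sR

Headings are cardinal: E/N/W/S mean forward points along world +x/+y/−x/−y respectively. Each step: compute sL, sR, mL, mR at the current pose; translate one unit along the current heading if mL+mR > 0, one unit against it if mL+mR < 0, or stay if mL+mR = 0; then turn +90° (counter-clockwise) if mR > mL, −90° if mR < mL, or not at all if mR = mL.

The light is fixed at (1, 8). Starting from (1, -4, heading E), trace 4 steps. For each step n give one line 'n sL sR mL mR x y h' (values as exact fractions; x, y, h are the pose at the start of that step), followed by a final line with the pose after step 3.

n=0: pose=(1,-4,E); sL=8/5, sR=200/173; mL=884/865, mR=1192/865; mL+mR=12/5 → advance +1; mR−mL=308/865 → turn +1·90°
n=1: pose=(2,-4,N); sL=2, sR=25/13; mL=27/26, mR=51/26; mL+mR=3 → advance +1; mR−mL=12/13 → turn +1·90°
n=2: pose=(2,-3,W); sL=40/29, sR=200/101; mL=1140/2929, mR=4920/2929; mL+mR=60/29 → advance +1; mR−mL=3780/2929 → turn +1·90°
n=3: pose=(1,-3,S); sL=20/17, sR=20/17; mL=10/17, mR=20/17; mL+mR=30/17 → advance +1; mR−mL=10/17 → turn +1·90°

0 8/5 200/173 884/865 1192/865 1 -4 E
1 2 25/13 27/26 51/26 2 -4 N
2 40/29 200/101 1140/2929 4920/2929 2 -3 W
3 20/17 20/17 10/17 20/17 1 -3 S
final 1 -4 E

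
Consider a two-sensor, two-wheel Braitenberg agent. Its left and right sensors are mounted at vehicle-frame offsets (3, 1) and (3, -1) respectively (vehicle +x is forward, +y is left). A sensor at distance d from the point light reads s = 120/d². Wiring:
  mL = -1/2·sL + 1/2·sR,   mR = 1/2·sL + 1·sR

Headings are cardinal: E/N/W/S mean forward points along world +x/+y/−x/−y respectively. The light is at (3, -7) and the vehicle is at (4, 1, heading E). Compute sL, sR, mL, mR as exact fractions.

left sensor world pos  = (7, 2); dL² = 97
right sensor world pos = (7, 0); dR² = 65
sL = 120/97 = 120/97
sR = 120/65 = 24/13
mL = -1/2·sL + 1/2·sR = 384/1261
mR = 1/2·sL + 1·sR = 3108/1261

120/97 24/13 384/1261 3108/1261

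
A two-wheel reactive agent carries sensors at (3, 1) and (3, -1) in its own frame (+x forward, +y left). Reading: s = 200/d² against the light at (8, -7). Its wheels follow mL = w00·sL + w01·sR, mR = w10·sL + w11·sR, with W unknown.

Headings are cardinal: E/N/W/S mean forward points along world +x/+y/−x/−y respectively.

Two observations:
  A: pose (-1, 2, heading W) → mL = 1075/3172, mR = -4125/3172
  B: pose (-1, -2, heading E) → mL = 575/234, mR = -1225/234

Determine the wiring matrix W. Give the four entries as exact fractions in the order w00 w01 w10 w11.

-1/2 1 -1/2 -1

obs A: pose=(-1,2,W) → sL=25/26, sR=50/61, mL=1075/3172, mR=-4125/3172
obs B: pose=(-1,-2,E) → sL=25/9, sR=50/13, mL=575/234, mR=-1225/234
sensor matrix S = [[25/26, 50/61], [25/9, 50/13]]; det S = 131875/92781
solve [mL_A; mL_B] = S·[w00; w01] and [mR_A; mR_B] = S·[w10; w11]:
  w00 = -1/2, w01 = 1, w10 = -1/2, w11 = -1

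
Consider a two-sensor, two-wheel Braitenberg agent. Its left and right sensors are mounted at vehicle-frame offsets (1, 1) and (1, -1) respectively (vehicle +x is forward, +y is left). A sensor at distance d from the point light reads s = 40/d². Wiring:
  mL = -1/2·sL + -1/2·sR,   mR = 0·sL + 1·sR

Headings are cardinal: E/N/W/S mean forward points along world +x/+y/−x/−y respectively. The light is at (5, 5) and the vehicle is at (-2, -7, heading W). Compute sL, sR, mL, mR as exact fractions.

left sensor world pos  = (-3, -8); dL² = 233
right sensor world pos = (-3, -6); dR² = 185
sL = 40/233 = 40/233
sR = 40/185 = 8/37
mL = -1/2·sL + -1/2·sR = -1672/8621
mR = 0·sL + 1·sR = 8/37

40/233 8/37 -1672/8621 8/37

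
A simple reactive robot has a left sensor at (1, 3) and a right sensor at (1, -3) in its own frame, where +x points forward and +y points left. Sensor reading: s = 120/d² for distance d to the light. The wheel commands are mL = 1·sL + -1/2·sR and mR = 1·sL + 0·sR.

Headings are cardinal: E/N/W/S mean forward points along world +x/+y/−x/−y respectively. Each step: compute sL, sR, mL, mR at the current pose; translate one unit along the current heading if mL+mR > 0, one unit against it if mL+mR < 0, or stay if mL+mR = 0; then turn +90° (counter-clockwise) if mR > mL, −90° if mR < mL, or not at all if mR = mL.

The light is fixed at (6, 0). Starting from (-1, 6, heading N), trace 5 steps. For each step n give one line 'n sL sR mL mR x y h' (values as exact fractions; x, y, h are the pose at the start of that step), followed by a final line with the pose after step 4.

n=0: pose=(-1,6,N); sL=120/149, sR=24/13; mL=-228/1937, mR=120/149; mL+mR=1332/1937 → advance +1; mR−mL=12/13 → turn +1·90°
n=1: pose=(-1,7,W); sL=3/2, sR=30/41; mL=93/82, mR=3/2; mL+mR=108/41 → advance +1; mR−mL=15/41 → turn +1·90°
n=2: pose=(-2,7,S); sL=120/61, sR=120/157; mL=15180/9577, mR=120/61; mL+mR=34020/9577 → advance +1; mR−mL=60/157 → turn +1·90°
n=3: pose=(-2,6,E); sL=12/13, sR=60/29; mL=-42/377, mR=12/13; mL+mR=306/377 → advance +1; mR−mL=30/29 → turn +1·90°
n=4: pose=(-1,6,N); sL=120/149, sR=24/13; mL=-228/1937, mR=120/149; mL+mR=1332/1937 → advance +1; mR−mL=12/13 → turn +1·90°

0 120/149 24/13 -228/1937 120/149 -1 6 N
1 3/2 30/41 93/82 3/2 -1 7 W
2 120/61 120/157 15180/9577 120/61 -2 7 S
3 12/13 60/29 -42/377 12/13 -2 6 E
4 120/149 24/13 -228/1937 120/149 -1 6 N
final -1 7 W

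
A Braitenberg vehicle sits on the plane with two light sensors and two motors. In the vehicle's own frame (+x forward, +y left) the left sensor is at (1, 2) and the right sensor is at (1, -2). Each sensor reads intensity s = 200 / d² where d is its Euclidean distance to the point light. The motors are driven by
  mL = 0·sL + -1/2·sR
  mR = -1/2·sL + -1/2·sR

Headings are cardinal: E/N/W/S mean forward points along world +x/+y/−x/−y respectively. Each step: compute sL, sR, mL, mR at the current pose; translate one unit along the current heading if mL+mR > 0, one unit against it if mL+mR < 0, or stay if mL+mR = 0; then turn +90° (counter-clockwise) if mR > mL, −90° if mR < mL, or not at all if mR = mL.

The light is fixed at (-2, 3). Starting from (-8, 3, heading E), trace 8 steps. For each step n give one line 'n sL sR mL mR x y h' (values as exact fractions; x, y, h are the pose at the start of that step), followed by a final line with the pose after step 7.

0 200/29 200/29 -100/29 -200/29 -8 3 E
1 100/13 100/41 -50/41 -2700/533 -9 3 S
2 40/13 200/73 -100/73 -2760/949 -9 4 W
3 50/17 10 -5 -110/17 -8 4 N
4 200/29 200/29 -100/29 -200/29 -8 3 E
5 100/13 100/41 -50/41 -2700/533 -9 3 S
6 40/13 200/73 -100/73 -2760/949 -9 4 W
7 50/17 10 -5 -110/17 -8 4 N
final -8 3 E

n=0: pose=(-8,3,E); sL=200/29, sR=200/29; mL=-100/29, mR=-200/29; mL+mR=-300/29 → advance -1; mR−mL=-100/29 → turn -1·90°
n=1: pose=(-9,3,S); sL=100/13, sR=100/41; mL=-50/41, mR=-2700/533; mL+mR=-3350/533 → advance -1; mR−mL=-50/13 → turn -1·90°
n=2: pose=(-9,4,W); sL=40/13, sR=200/73; mL=-100/73, mR=-2760/949; mL+mR=-4060/949 → advance -1; mR−mL=-20/13 → turn -1·90°
n=3: pose=(-8,4,N); sL=50/17, sR=10; mL=-5, mR=-110/17; mL+mR=-195/17 → advance -1; mR−mL=-25/17 → turn -1·90°
n=4: pose=(-8,3,E); sL=200/29, sR=200/29; mL=-100/29, mR=-200/29; mL+mR=-300/29 → advance -1; mR−mL=-100/29 → turn -1·90°
n=5: pose=(-9,3,S); sL=100/13, sR=100/41; mL=-50/41, mR=-2700/533; mL+mR=-3350/533 → advance -1; mR−mL=-50/13 → turn -1·90°
n=6: pose=(-9,4,W); sL=40/13, sR=200/73; mL=-100/73, mR=-2760/949; mL+mR=-4060/949 → advance -1; mR−mL=-20/13 → turn -1·90°
n=7: pose=(-8,4,N); sL=50/17, sR=10; mL=-5, mR=-110/17; mL+mR=-195/17 → advance -1; mR−mL=-25/17 → turn -1·90°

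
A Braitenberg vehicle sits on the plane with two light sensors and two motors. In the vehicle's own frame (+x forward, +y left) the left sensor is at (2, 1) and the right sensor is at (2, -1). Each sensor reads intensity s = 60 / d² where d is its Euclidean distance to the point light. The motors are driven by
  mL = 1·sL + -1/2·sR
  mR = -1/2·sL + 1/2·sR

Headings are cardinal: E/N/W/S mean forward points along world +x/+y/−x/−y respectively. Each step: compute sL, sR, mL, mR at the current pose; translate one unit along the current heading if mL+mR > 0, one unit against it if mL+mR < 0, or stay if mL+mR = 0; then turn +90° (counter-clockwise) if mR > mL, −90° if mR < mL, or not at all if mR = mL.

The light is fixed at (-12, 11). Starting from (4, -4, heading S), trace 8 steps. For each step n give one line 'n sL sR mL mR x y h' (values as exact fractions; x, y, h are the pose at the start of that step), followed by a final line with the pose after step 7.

n=0: pose=(4,-4,S); sL=30/289, sR=30/257; mL=3375/74273, mR=480/74273; mL+mR=15/289 → advance +1; mR−mL=-2895/74273 → turn -1·90°
n=1: pose=(4,-5,W); sL=12/97, sR=60/421; mL=2142/40837, mR=384/40837; mL+mR=6/97 → advance +1; mR−mL=-1758/40837 → turn -1·90°
n=2: pose=(3,-5,N); sL=15/98, sR=15/113; mL=480/5537, mR=-225/22148; mL+mR=15/196 → advance +1; mR−mL=-2145/22148 → turn -1·90°
n=3: pose=(3,-4,E); sL=12/97, sR=12/109; mL=726/10573, mR=-72/10573; mL+mR=6/97 → advance +1; mR−mL=-798/10573 → turn -1·90°
n=4: pose=(4,-4,S); sL=30/289, sR=30/257; mL=3375/74273, mR=480/74273; mL+mR=15/289 → advance +1; mR−mL=-2895/74273 → turn -1·90°
n=5: pose=(4,-5,W); sL=12/97, sR=60/421; mL=2142/40837, mR=384/40837; mL+mR=6/97 → advance +1; mR−mL=-1758/40837 → turn -1·90°
n=6: pose=(3,-5,N); sL=15/98, sR=15/113; mL=480/5537, mR=-225/22148; mL+mR=15/196 → advance +1; mR−mL=-2145/22148 → turn -1·90°
n=7: pose=(3,-4,E); sL=12/97, sR=12/109; mL=726/10573, mR=-72/10573; mL+mR=6/97 → advance +1; mR−mL=-798/10573 → turn -1·90°

0 30/289 30/257 3375/74273 480/74273 4 -4 S
1 12/97 60/421 2142/40837 384/40837 4 -5 W
2 15/98 15/113 480/5537 -225/22148 3 -5 N
3 12/97 12/109 726/10573 -72/10573 3 -4 E
4 30/289 30/257 3375/74273 480/74273 4 -4 S
5 12/97 60/421 2142/40837 384/40837 4 -5 W
6 15/98 15/113 480/5537 -225/22148 3 -5 N
7 12/97 12/109 726/10573 -72/10573 3 -4 E
final 4 -4 S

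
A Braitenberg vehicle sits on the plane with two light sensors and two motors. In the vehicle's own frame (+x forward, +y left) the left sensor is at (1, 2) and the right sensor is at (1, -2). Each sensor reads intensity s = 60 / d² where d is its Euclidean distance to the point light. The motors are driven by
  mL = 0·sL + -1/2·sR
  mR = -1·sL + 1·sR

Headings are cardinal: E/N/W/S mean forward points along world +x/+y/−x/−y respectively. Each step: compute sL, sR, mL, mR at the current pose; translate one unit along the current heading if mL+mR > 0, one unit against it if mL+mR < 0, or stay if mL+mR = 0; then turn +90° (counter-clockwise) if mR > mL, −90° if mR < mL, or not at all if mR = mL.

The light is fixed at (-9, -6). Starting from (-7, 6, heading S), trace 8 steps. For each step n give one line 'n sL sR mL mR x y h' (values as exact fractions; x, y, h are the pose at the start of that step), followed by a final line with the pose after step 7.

n=0: pose=(-7,6,S); sL=60/137, sR=60/121; mL=-30/121, mR=960/16577; mL+mR=-3150/16577 → advance -1; mR−mL=5070/16577 → turn +1·90°
n=1: pose=(-7,7,E); sL=10/39, sR=6/13; mL=-3/13, mR=8/39; mL+mR=-1/39 → advance -1; mR−mL=17/39 → turn +1·90°
n=2: pose=(-8,7,N); sL=60/197, sR=12/41; mL=-6/41, mR=-96/8077; mL+mR=-1278/8077 → advance -1; mR−mL=1086/8077 → turn +1·90°
n=3: pose=(-8,6,W); sL=3/5, sR=15/49; mL=-15/98, mR=-72/245; mL+mR=-219/490 → advance -1; mR−mL=-69/490 → turn -1·90°
n=4: pose=(-7,6,N); sL=60/169, sR=12/37; mL=-6/37, mR=-192/6253; mL+mR=-1206/6253 → advance -1; mR−mL=822/6253 → turn +1·90°
n=5: pose=(-7,5,W); sL=30/41, sR=6/17; mL=-3/17, mR=-264/697; mL+mR=-387/697 → advance -1; mR−mL=-141/697 → turn -1·90°
n=6: pose=(-6,5,N); sL=12/29, sR=60/169; mL=-30/169, mR=-288/4901; mL+mR=-1158/4901 → advance -1; mR−mL=582/4901 → turn +1·90°
n=7: pose=(-6,4,W); sL=15/17, sR=15/37; mL=-15/74, mR=-300/629; mL+mR=-855/1258 → advance -1; mR−mL=-345/1258 → turn -1·90°

0 60/137 60/121 -30/121 960/16577 -7 6 S
1 10/39 6/13 -3/13 8/39 -7 7 E
2 60/197 12/41 -6/41 -96/8077 -8 7 N
3 3/5 15/49 -15/98 -72/245 -8 6 W
4 60/169 12/37 -6/37 -192/6253 -7 6 N
5 30/41 6/17 -3/17 -264/697 -7 5 W
6 12/29 60/169 -30/169 -288/4901 -6 5 N
7 15/17 15/37 -15/74 -300/629 -6 4 W
final -5 4 N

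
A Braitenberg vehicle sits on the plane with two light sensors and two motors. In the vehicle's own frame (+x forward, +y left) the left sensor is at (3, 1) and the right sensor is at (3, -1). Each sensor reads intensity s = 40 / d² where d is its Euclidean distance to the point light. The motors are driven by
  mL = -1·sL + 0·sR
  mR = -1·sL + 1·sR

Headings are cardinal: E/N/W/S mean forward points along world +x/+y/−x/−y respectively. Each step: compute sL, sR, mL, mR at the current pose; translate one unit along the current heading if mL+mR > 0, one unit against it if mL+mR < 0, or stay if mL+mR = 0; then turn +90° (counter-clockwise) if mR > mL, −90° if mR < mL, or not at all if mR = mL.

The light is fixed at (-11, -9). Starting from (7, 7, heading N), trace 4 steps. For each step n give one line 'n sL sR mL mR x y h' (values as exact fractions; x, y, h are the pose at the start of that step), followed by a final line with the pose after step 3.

n=0: pose=(7,7,N); sL=4/65, sR=20/361; mL=-4/65, mR=-144/23465; mL+mR=-1588/23465 → advance -1; mR−mL=20/361 → turn +1·90°
n=1: pose=(7,6,W); sL=40/421, sR=40/481; mL=-40/421, mR=-2400/202501; mL+mR=-21640/202501 → advance -1; mR−mL=40/481 → turn +1·90°
n=2: pose=(8,6,S); sL=5/68, sR=10/117; mL=-5/68, mR=95/7956; mL+mR=-245/3978 → advance -1; mR−mL=10/117 → turn +1·90°
n=3: pose=(8,7,E); sL=40/773, sR=40/709; mL=-40/773, mR=2560/548057; mL+mR=-25800/548057 → advance -1; mR−mL=40/709 → turn +1·90°

0 4/65 20/361 -4/65 -144/23465 7 7 N
1 40/421 40/481 -40/421 -2400/202501 7 6 W
2 5/68 10/117 -5/68 95/7956 8 6 S
3 40/773 40/709 -40/773 2560/548057 8 7 E
final 7 7 N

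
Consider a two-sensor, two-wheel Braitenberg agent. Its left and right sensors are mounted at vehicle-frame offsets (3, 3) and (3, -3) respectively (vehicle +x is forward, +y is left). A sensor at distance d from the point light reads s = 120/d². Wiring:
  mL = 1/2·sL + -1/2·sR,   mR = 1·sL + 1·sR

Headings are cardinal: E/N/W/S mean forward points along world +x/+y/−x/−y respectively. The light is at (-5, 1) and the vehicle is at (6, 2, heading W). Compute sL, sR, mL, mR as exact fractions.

30/17 3/2 9/68 111/34

left sensor world pos  = (3, -1); dL² = 68
right sensor world pos = (3, 5); dR² = 80
sL = 120/68 = 30/17
sR = 120/80 = 3/2
mL = 1/2·sL + -1/2·sR = 9/68
mR = 1·sL + 1·sR = 111/34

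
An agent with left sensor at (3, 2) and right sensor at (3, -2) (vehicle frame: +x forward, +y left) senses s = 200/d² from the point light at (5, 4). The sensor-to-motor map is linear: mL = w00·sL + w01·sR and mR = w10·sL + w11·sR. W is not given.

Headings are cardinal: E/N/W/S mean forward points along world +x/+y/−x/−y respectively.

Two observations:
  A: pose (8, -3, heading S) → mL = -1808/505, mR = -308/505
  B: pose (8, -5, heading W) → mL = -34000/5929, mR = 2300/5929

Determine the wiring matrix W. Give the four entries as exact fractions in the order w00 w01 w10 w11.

obs A: pose=(8,-3,S) → sL=8/5, sR=200/101, mL=-1808/505, mR=-308/505
obs B: pose=(8,-5,W) → sL=200/121, sR=200/49, mL=-34000/5929, mR=2300/5929
sensor matrix S = [[8/5, 200/101], [200/121, 200/49]]; det S = 1950720/598829
solve [mL_A; mL_B] = S·[w00; w01] and [mR_A; mR_B] = S·[w10; w11]:
  w00 = -1, w01 = -1, w10 = -1, w11 = 1/2

-1 -1 -1 1/2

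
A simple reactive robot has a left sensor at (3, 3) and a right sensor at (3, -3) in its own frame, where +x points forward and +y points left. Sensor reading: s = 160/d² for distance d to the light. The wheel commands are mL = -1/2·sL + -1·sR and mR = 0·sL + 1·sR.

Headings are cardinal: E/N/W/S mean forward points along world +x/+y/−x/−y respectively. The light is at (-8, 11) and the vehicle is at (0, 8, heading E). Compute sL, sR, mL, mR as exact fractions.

left sensor world pos  = (3, 11); dL² = 121
right sensor world pos = (3, 5); dR² = 157
sL = 160/121 = 160/121
sR = 160/157 = 160/157
mL = -1/2·sL + -1·sR = -31920/18997
mR = 0·sL + 1·sR = 160/157

160/121 160/157 -31920/18997 160/157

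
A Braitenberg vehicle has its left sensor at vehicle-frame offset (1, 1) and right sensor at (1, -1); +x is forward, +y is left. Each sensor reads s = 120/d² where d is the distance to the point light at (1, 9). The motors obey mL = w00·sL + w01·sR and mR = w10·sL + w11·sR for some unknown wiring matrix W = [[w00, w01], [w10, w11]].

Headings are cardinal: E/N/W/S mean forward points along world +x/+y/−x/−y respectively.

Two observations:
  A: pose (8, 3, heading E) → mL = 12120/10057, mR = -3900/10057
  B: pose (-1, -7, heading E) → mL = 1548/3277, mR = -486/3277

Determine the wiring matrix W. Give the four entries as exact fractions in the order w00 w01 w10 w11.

obs A: pose=(8,3,E) → sL=120/89, sR=120/113, mL=12120/10057, mR=-3900/10057
obs B: pose=(-1,-7,E) → sL=60/113, sR=12/29, mL=1548/3277, mR=-486/3277
sensor matrix S = [[120/89, 120/113], [60/113, 12/29]]; det S = -195840/32956789
solve [mL_A; mL_B] = S·[w00; w01] and [mR_A; mR_B] = S·[w10; w11]:
  w00 = 1/2, w01 = 1/2, w10 = 1/2, w11 = -1

1/2 1/2 1/2 -1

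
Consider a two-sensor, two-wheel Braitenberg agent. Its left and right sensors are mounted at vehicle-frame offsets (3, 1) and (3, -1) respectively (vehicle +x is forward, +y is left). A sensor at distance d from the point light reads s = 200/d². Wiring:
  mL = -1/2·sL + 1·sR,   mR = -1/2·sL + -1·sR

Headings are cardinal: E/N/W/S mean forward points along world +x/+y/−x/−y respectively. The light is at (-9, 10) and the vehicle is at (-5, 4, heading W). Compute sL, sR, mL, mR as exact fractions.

4 100/13 74/13 -126/13

left sensor world pos  = (-8, 3); dL² = 50
right sensor world pos = (-8, 5); dR² = 26
sL = 200/50 = 4
sR = 200/26 = 100/13
mL = -1/2·sL + 1·sR = 74/13
mR = -1/2·sL + -1·sR = -126/13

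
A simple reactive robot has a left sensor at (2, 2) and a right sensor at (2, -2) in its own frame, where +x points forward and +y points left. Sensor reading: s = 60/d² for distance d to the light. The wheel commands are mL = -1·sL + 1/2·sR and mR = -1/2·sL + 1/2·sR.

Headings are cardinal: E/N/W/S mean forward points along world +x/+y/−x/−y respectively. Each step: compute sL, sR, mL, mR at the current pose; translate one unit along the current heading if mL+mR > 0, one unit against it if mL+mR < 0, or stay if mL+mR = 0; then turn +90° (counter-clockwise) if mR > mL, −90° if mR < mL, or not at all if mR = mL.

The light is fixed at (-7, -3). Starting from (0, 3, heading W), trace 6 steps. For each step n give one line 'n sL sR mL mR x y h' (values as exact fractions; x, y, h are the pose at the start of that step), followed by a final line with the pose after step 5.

0 60/41 60/89 -4110/3649 -1440/3649 0 3 W
1 15/29 15/13 45/754 120/377 1 3 S
2 60/149 60/109 -2070/16241 1200/16241 1 2 E
3 30/37 6/13 -279/481 -84/481 0 2 N
4 60/29 60/61 -2790/1769 -960/1769 0 1 W
5 15/26 3/2 9/52 6/13 1 1 S
final 1 0 E

n=0: pose=(0,3,W); sL=60/41, sR=60/89; mL=-4110/3649, mR=-1440/3649; mL+mR=-5550/3649 → advance -1; mR−mL=30/41 → turn +1·90°
n=1: pose=(1,3,S); sL=15/29, sR=15/13; mL=45/754, mR=120/377; mL+mR=285/754 → advance +1; mR−mL=15/58 → turn +1·90°
n=2: pose=(1,2,E); sL=60/149, sR=60/109; mL=-2070/16241, mR=1200/16241; mL+mR=-870/16241 → advance -1; mR−mL=30/149 → turn +1·90°
n=3: pose=(0,2,N); sL=30/37, sR=6/13; mL=-279/481, mR=-84/481; mL+mR=-363/481 → advance -1; mR−mL=15/37 → turn +1·90°
n=4: pose=(0,1,W); sL=60/29, sR=60/61; mL=-2790/1769, mR=-960/1769; mL+mR=-3750/1769 → advance -1; mR−mL=30/29 → turn +1·90°
n=5: pose=(1,1,S); sL=15/26, sR=3/2; mL=9/52, mR=6/13; mL+mR=33/52 → advance +1; mR−mL=15/52 → turn +1·90°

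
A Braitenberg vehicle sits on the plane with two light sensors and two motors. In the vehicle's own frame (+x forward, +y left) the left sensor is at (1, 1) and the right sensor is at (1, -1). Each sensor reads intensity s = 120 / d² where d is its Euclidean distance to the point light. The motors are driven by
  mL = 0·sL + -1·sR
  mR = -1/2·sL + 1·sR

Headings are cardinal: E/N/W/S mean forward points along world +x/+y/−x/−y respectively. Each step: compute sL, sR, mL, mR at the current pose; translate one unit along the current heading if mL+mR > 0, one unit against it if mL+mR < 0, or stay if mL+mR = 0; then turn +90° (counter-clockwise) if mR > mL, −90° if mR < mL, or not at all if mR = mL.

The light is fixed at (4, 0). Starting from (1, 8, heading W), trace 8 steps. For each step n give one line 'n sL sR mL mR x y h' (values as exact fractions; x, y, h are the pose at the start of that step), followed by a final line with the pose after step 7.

n=0: pose=(1,8,W); sL=24/13, sR=120/97; mL=-120/97, mR=396/1261; mL+mR=-12/13 → advance -1; mR−mL=1956/1261 → turn +1·90°
n=1: pose=(2,8,S); sL=12/5, sR=60/29; mL=-60/29, mR=126/145; mL+mR=-6/5 → advance -1; mR−mL=426/145 → turn +1·90°
n=2: pose=(2,9,E); sL=120/101, sR=24/13; mL=-24/13, mR=1644/1313; mL+mR=-60/101 → advance -1; mR−mL=4068/1313 → turn +1·90°
n=3: pose=(1,9,N); sL=30/29, sR=15/13; mL=-15/13, mR=240/377; mL+mR=-15/29 → advance -1; mR−mL=675/377 → turn +1·90°
n=4: pose=(1,8,W); sL=24/13, sR=120/97; mL=-120/97, mR=396/1261; mL+mR=-12/13 → advance -1; mR−mL=1956/1261 → turn +1·90°
n=5: pose=(2,8,S); sL=12/5, sR=60/29; mL=-60/29, mR=126/145; mL+mR=-6/5 → advance -1; mR−mL=426/145 → turn +1·90°
n=6: pose=(2,9,E); sL=120/101, sR=24/13; mL=-24/13, mR=1644/1313; mL+mR=-60/101 → advance -1; mR−mL=4068/1313 → turn +1·90°
n=7: pose=(1,9,N); sL=30/29, sR=15/13; mL=-15/13, mR=240/377; mL+mR=-15/29 → advance -1; mR−mL=675/377 → turn +1·90°

0 24/13 120/97 -120/97 396/1261 1 8 W
1 12/5 60/29 -60/29 126/145 2 8 S
2 120/101 24/13 -24/13 1644/1313 2 9 E
3 30/29 15/13 -15/13 240/377 1 9 N
4 24/13 120/97 -120/97 396/1261 1 8 W
5 12/5 60/29 -60/29 126/145 2 8 S
6 120/101 24/13 -24/13 1644/1313 2 9 E
7 30/29 15/13 -15/13 240/377 1 9 N
final 1 8 W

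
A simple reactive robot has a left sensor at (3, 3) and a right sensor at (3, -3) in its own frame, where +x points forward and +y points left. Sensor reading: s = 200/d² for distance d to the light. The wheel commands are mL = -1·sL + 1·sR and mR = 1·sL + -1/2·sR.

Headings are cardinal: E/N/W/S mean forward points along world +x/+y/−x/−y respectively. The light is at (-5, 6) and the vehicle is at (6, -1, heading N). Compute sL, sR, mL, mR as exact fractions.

5/2 50/53 -165/106 215/106

left sensor world pos  = (3, 2); dL² = 80
right sensor world pos = (9, 2); dR² = 212
sL = 200/80 = 5/2
sR = 200/212 = 50/53
mL = -1·sL + 1·sR = -165/106
mR = 1·sL + -1/2·sR = 215/106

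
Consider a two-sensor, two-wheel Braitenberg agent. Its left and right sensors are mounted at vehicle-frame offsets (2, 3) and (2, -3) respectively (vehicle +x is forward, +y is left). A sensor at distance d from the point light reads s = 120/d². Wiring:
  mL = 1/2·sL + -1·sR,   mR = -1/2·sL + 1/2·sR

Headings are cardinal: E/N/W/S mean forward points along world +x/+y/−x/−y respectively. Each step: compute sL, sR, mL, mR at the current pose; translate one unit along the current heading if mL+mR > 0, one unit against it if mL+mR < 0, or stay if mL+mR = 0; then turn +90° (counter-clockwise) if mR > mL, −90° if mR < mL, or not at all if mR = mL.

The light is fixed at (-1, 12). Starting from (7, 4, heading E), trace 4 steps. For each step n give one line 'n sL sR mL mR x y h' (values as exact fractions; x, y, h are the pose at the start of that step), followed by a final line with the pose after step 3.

n=0: pose=(7,4,E); sL=24/25, sR=120/221; mL=-348/5525, mR=-1152/5525; mL+mR=-60/221 → advance -1; mR−mL=-804/5525 → turn -1·90°
n=1: pose=(6,4,S); sL=3/5, sR=30/29; mL=-213/290, mR=63/290; mL+mR=-15/29 → advance -1; mR−mL=138/145 → turn +1·90°
n=2: pose=(6,5,E); sL=120/97, sR=120/181; mL=-780/17557, mR=-5040/17557; mL+mR=-60/181 → advance -1; mR−mL=-4260/17557 → turn -1·90°
n=3: pose=(5,5,S); sL=20/27, sR=4/3; mL=-26/27, mR=8/27; mL+mR=-2/3 → advance -1; mR−mL=34/27 → turn +1·90°

0 24/25 120/221 -348/5525 -1152/5525 7 4 E
1 3/5 30/29 -213/290 63/290 6 4 S
2 120/97 120/181 -780/17557 -5040/17557 6 5 E
3 20/27 4/3 -26/27 8/27 5 5 S
final 5 6 E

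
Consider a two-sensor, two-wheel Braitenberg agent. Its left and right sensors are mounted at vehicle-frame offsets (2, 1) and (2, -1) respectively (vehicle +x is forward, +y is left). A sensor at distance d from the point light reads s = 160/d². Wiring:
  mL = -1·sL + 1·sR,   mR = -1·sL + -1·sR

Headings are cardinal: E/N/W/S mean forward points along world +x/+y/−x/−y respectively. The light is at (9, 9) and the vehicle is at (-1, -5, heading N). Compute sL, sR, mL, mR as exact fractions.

left sensor world pos  = (-2, -3); dL² = 265
right sensor world pos = (0, -3); dR² = 225
sL = 160/265 = 32/53
sR = 160/225 = 32/45
mL = -1·sL + 1·sR = 256/2385
mR = -1·sL + -1·sR = -3136/2385

32/53 32/45 256/2385 -3136/2385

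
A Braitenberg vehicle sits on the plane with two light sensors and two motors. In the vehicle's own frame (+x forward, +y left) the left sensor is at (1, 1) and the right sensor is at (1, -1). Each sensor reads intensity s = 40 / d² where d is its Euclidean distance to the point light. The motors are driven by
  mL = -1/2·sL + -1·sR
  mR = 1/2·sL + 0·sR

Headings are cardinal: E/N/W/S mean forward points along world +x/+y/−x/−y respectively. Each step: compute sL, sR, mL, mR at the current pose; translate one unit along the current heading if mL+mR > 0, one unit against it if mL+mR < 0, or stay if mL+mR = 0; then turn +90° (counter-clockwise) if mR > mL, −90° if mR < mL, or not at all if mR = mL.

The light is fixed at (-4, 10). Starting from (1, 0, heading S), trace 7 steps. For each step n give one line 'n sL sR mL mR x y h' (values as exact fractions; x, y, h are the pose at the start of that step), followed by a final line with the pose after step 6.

0 40/157 40/137 -9020/21509 20/157 1 0 S
1 2/5 5/17 -42/85 1/5 1 1 E
2 40/73 40/89 -4700/6497 20/73 0 1 N
3 4/13 4/9 -70/117 2/13 0 0 W
4 40/157 40/137 -9020/21509 20/157 1 0 S
5 2/5 5/17 -42/85 1/5 1 1 E
6 40/73 40/89 -4700/6497 20/73 0 1 N
final 0 0 W

n=0: pose=(1,0,S); sL=40/157, sR=40/137; mL=-9020/21509, mR=20/157; mL+mR=-40/137 → advance -1; mR−mL=11760/21509 → turn +1·90°
n=1: pose=(1,1,E); sL=2/5, sR=5/17; mL=-42/85, mR=1/5; mL+mR=-5/17 → advance -1; mR−mL=59/85 → turn +1·90°
n=2: pose=(0,1,N); sL=40/73, sR=40/89; mL=-4700/6497, mR=20/73; mL+mR=-40/89 → advance -1; mR−mL=6480/6497 → turn +1·90°
n=3: pose=(0,0,W); sL=4/13, sR=4/9; mL=-70/117, mR=2/13; mL+mR=-4/9 → advance -1; mR−mL=88/117 → turn +1·90°
n=4: pose=(1,0,S); sL=40/157, sR=40/137; mL=-9020/21509, mR=20/157; mL+mR=-40/137 → advance -1; mR−mL=11760/21509 → turn +1·90°
n=5: pose=(1,1,E); sL=2/5, sR=5/17; mL=-42/85, mR=1/5; mL+mR=-5/17 → advance -1; mR−mL=59/85 → turn +1·90°
n=6: pose=(0,1,N); sL=40/73, sR=40/89; mL=-4700/6497, mR=20/73; mL+mR=-40/89 → advance -1; mR−mL=6480/6497 → turn +1·90°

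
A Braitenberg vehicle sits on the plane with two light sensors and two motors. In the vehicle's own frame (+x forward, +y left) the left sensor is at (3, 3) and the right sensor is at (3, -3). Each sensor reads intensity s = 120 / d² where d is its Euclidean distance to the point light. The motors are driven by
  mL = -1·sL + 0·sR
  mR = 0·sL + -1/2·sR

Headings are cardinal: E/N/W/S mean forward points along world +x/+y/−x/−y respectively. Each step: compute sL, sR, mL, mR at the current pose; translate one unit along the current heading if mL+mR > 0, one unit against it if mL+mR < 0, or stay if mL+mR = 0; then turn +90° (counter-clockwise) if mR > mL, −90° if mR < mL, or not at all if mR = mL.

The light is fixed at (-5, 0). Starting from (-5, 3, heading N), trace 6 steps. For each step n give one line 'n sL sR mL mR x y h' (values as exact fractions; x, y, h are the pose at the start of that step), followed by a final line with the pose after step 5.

0 8/3 8/3 -8/3 -4/3 -5 3 N
1 12 60/17 -12 -30/17 -5 2 W
2 120/17 24 -120/17 -12 -4 2 S
3 30 3 -30 -3/2 -4 3 W
4 24/5 120 -24/5 -60 -3 3 S
5 60 12/5 -60 -6/5 -3 4 W
final -2 4 S

n=0: pose=(-5,3,N); sL=8/3, sR=8/3; mL=-8/3, mR=-4/3; mL+mR=-4 → advance -1; mR−mL=4/3 → turn +1·90°
n=1: pose=(-5,2,W); sL=12, sR=60/17; mL=-12, mR=-30/17; mL+mR=-234/17 → advance -1; mR−mL=174/17 → turn +1·90°
n=2: pose=(-4,2,S); sL=120/17, sR=24; mL=-120/17, mR=-12; mL+mR=-324/17 → advance -1; mR−mL=-84/17 → turn -1·90°
n=3: pose=(-4,3,W); sL=30, sR=3; mL=-30, mR=-3/2; mL+mR=-63/2 → advance -1; mR−mL=57/2 → turn +1·90°
n=4: pose=(-3,3,S); sL=24/5, sR=120; mL=-24/5, mR=-60; mL+mR=-324/5 → advance -1; mR−mL=-276/5 → turn -1·90°
n=5: pose=(-3,4,W); sL=60, sR=12/5; mL=-60, mR=-6/5; mL+mR=-306/5 → advance -1; mR−mL=294/5 → turn +1·90°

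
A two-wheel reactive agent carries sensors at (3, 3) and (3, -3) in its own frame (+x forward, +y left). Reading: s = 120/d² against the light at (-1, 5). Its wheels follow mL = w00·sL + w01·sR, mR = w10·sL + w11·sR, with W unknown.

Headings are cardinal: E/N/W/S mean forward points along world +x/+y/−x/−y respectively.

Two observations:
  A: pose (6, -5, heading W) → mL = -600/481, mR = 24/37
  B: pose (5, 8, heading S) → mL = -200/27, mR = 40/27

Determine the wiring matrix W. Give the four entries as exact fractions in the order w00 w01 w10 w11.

-1/2 -1/2 1 0

obs A: pose=(6,-5,W) → sL=24/37, sR=24/13, mL=-600/481, mR=24/37
obs B: pose=(5,8,S) → sL=40/27, sR=40/3, mL=-200/27, mR=40/27
sensor matrix S = [[24/37, 24/13], [40/27, 40/3]]; det S = 25600/4329
solve [mL_A; mL_B] = S·[w00; w01] and [mR_A; mR_B] = S·[w10; w11]:
  w00 = -1/2, w01 = -1/2, w10 = 1, w11 = 0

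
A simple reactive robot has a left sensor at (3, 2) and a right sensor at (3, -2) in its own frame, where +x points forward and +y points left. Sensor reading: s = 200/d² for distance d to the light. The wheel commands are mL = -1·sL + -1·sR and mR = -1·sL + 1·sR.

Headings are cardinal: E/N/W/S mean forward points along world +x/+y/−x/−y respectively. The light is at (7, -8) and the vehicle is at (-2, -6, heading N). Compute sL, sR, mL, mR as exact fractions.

100/73 100/37 -11000/2701 3600/2701

left sensor world pos  = (-4, -3); dL² = 146
right sensor world pos = (0, -3); dR² = 74
sL = 200/146 = 100/73
sR = 200/74 = 100/37
mL = -1·sL + -1·sR = -11000/2701
mR = -1·sL + 1·sR = 3600/2701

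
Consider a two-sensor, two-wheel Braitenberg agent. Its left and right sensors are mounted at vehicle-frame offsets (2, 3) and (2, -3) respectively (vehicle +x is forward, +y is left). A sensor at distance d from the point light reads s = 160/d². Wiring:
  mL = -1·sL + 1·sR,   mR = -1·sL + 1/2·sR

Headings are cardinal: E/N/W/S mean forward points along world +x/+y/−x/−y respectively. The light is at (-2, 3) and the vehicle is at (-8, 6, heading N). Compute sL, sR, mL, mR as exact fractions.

left sensor world pos  = (-11, 8); dL² = 106
right sensor world pos = (-5, 8); dR² = 34
sL = 160/106 = 80/53
sR = 160/34 = 80/17
mL = -1·sL + 1·sR = 2880/901
mR = -1·sL + 1/2·sR = 760/901

80/53 80/17 2880/901 760/901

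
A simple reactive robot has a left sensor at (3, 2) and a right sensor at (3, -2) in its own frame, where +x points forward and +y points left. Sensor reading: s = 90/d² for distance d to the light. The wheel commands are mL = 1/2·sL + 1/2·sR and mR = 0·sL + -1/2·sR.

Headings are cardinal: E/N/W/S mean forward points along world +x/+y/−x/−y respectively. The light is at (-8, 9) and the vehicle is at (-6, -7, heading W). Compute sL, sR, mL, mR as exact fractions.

18/65 90/197 4698/12805 -45/197

left sensor world pos  = (-9, -9); dL² = 325
right sensor world pos = (-9, -5); dR² = 197
sL = 90/325 = 18/65
sR = 90/197 = 90/197
mL = 1/2·sL + 1/2·sR = 4698/12805
mR = 0·sL + -1/2·sR = -45/197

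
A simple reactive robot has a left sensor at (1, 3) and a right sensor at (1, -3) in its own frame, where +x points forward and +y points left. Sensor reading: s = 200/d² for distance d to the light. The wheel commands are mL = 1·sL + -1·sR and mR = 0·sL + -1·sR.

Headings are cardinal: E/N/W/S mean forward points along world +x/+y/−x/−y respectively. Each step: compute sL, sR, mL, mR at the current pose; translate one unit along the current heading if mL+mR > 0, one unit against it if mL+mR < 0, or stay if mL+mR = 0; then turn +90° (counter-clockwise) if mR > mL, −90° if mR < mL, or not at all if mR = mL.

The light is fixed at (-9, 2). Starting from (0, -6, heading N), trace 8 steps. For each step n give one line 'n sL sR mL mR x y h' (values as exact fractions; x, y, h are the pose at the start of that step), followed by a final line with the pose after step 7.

n=0: pose=(0,-6,N); sL=40/17, sR=200/193; mL=4320/3281, mR=-200/193; mL+mR=920/3281 → advance +1; mR−mL=-40/17 → turn -1·90°
n=1: pose=(0,-5,E); sL=50/29, sR=1; mL=21/29, mR=-1; mL+mR=-8/29 → advance -1; mR−mL=-50/29 → turn -1·90°
n=2: pose=(-1,-5,S); sL=40/37, sR=200/89; mL=-3840/3293, mR=-200/89; mL+mR=-11240/3293 → advance -1; mR−mL=-40/37 → turn -1·90°
n=3: pose=(-1,-4,W); sL=20/13, sR=100/29; mL=-720/377, mR=-100/29; mL+mR=-2020/377 → advance -1; mR−mL=-20/13 → turn -1·90°
n=4: pose=(0,-4,N); sL=200/61, sR=200/169; mL=21600/10309, mR=-200/169; mL+mR=9400/10309 → advance +1; mR−mL=-200/61 → turn -1·90°
n=5: pose=(0,-3,E); sL=25/13, sR=50/41; mL=375/533, mR=-50/41; mL+mR=-275/533 → advance -1; mR−mL=-25/13 → turn -1·90°
n=6: pose=(-1,-3,S); sL=200/157, sR=200/61; mL=-19200/9577, mR=-200/61; mL+mR=-50600/9577 → advance -1; mR−mL=-200/157 → turn -1·90°
n=7: pose=(-1,-2,W); sL=100/49, sR=4; mL=-96/49, mR=-4; mL+mR=-292/49 → advance -1; mR−mL=-100/49 → turn -1·90°

0 40/17 200/193 4320/3281 -200/193 0 -6 N
1 50/29 1 21/29 -1 0 -5 E
2 40/37 200/89 -3840/3293 -200/89 -1 -5 S
3 20/13 100/29 -720/377 -100/29 -1 -4 W
4 200/61 200/169 21600/10309 -200/169 0 -4 N
5 25/13 50/41 375/533 -50/41 0 -3 E
6 200/157 200/61 -19200/9577 -200/61 -1 -3 S
7 100/49 4 -96/49 -4 -1 -2 W
final 0 -2 N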